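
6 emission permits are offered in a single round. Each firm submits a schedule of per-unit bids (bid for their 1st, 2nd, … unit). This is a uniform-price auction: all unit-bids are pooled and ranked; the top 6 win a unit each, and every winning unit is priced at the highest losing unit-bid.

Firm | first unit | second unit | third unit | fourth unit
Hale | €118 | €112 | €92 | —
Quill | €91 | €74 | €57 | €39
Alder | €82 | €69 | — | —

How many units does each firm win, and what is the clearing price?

Alder 1, Hale 3, Quill 2; clearing price €69

All unit-bids, highest first — top 6: 118 (Hale-1), 112 (Hale-2), 92 (Hale-3), 91 (Quill-1), 82 (Alder-1), 74 (Quill-2)
The (k+1)-th unit-bid is €69.
Allocation: Alder 1, Hale 3, Quill 2.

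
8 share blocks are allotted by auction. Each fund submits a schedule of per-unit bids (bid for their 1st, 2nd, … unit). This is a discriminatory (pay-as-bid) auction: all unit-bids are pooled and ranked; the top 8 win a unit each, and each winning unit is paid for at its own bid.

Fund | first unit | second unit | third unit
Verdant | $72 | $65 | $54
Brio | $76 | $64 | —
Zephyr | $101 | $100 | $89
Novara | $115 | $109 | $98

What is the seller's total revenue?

Total revenue: $760

All unit-bids, highest first — top 8: 115 (Novara-1), 109 (Novara-2), 101 (Zephyr-1), 100 (Zephyr-2), 98 (Novara-3), 89 (Zephyr-3), 76 (Brio-1), 72 (Verdant-1)
Next rejected bid: $65 (not a price — pay-as-bid).
Each winning unit pays its own bid.
Revenue = 115 + 109 + 101 + 100 + 98 + 89 + 76 + 72 = $760.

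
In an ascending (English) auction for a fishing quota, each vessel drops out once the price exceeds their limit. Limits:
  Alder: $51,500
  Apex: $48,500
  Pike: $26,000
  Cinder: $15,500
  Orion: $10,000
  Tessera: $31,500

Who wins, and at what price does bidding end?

Limits ranked: 51,500 (Alder) > 48,500 (Apex) > 31,500 (Tessera) > 26,000 (Pike) > 15,500 (Cinder) > 10,000 (Orion)
Once the price passes $48,500, only Alder is left; the hammer falls at Apex's limit of $48,500.

Alder wins at $48,500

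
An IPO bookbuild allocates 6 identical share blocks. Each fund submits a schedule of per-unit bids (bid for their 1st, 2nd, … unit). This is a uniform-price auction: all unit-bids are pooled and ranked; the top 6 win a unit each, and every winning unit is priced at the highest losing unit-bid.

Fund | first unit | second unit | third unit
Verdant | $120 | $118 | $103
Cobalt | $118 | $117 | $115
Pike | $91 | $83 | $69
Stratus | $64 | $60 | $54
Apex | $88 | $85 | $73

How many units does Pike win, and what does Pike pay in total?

Pike: 0 units, pays $0

All unit-bids, highest first — top 6: 120 (Verdant-1), 118 (Verdant-2), 118 (Cobalt-1), 117 (Cobalt-2), 115 (Cobalt-3), 103 (Verdant-3)
First bid not allocated: $91.
Pike wins 0 unit(s) at $91 each.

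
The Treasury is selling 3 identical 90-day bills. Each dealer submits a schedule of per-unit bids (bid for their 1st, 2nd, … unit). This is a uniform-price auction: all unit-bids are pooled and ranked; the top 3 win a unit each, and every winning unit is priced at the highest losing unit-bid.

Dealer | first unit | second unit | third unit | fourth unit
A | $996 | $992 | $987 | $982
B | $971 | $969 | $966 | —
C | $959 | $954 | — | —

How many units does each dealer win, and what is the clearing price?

A 3; clearing price $982

Merging the schedules and taking the best 3: 996 (A-1), 992 (A-2), 987 (A-3)
Highest rejected unit-bid = $982.
Allocation: A 3.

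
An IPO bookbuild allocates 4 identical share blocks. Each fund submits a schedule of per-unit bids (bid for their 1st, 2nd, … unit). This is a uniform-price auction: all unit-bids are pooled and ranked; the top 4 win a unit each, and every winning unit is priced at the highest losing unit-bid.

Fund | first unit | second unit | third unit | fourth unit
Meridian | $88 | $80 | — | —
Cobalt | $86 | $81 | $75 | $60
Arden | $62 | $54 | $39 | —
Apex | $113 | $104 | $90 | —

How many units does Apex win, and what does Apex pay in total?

Pooled unit-bids ranked (top 4): 113 (Apex-1), 104 (Apex-2), 90 (Apex-3), 88 (Meridian-1)
Highest rejected unit-bid = $86.
Apex wins 3 unit(s) at $86 each.

Apex: 3 units, pays $258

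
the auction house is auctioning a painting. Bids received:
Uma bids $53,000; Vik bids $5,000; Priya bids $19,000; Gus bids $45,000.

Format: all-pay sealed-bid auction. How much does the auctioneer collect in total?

Total revenue: $122,000

Bids in order: 53,000 (Uma) > 45,000 (Gus) > 19,000 (Priya) > 5,000 (Vik)
Every bidder forfeits their bid regardless of winning.
Revenue = 53,000 + 5,000 + 19,000 + 45,000 = $122,000.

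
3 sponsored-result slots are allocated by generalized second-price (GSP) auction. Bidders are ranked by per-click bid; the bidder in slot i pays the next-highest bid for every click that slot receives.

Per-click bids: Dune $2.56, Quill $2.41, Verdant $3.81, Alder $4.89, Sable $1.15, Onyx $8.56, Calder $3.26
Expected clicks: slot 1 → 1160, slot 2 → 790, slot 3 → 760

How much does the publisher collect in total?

Ranked by bid: $8.56 (Onyx) > $4.89 (Alder) > $3.81 (Verdant) > $3.26 (Calder) > …
Slot 1: Onyx pays $4.89 × 1160 = $5672.40
Slot 2: Alder pays $3.81 × 790 = $3009.90
Slot 3: Verdant pays $3.26 × 760 = $2477.60
Total = $11159.90

Total revenue: $11159.90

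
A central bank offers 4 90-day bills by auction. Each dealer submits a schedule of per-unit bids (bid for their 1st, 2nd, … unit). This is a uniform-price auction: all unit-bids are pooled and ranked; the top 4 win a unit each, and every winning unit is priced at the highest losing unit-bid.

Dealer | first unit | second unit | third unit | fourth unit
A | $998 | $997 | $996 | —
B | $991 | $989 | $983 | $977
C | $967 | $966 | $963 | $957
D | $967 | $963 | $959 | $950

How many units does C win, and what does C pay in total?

All unit-bids, highest first — top 4: 998 (A-1), 997 (A-2), 996 (A-3), 991 (B-1)
Highest rejected unit-bid = $989.
C wins 0 unit(s) at $989 each.

C: 0 units, pays $0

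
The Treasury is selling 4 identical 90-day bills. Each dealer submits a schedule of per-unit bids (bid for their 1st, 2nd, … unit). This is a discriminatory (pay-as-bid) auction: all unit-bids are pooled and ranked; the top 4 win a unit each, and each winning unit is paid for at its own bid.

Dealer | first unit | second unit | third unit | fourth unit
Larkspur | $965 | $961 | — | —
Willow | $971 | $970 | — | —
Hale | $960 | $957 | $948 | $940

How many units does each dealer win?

Larkspur 2, Willow 2

All unit-bids, highest first — top 4: 971 (Willow-1), 970 (Willow-2), 965 (Larkspur-1), 961 (Larkspur-2)
Next rejected bid: $960 (not a price — pay-as-bid).
Allocation: Larkspur 2, Willow 2.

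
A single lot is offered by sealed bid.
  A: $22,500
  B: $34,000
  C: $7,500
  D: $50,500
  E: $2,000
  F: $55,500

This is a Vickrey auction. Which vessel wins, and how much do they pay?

Sorting bids: 55,500 (F) > 50,500 (D) > 34,000 (B) > 22,500 (A) > 7,500 (C) > 2,000 (E)
Second-price: F pays D's bid of $50,500.

F pays $50,500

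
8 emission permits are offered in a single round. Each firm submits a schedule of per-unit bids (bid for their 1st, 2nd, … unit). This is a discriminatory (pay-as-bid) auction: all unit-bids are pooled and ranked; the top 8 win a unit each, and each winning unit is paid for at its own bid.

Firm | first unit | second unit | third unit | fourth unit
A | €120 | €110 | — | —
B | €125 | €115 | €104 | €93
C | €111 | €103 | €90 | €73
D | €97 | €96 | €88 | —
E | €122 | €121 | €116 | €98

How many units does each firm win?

A 2, B 2, C 1, E 3

Pooled unit-bids ranked (top 8): 125 (B-1), 122 (E-1), 121 (E-2), 120 (A-1), 116 (E-3), 115 (B-2), 111 (C-1), 110 (A-2)
Next rejected bid: €104 (not a price — pay-as-bid).
Allocation: A 2, B 2, C 1, E 3.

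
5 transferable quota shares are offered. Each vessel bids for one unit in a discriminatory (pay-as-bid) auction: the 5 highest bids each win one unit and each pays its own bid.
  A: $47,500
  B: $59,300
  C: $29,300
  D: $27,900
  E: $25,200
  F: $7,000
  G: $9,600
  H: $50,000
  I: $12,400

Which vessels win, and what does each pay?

B $59,300, H $50,000, A $47,500, C $29,300, D $27,900

Bids ranked high→low: 59,300 (B), 50,000 (H), 47,500 (A), 29,300 (C), 27,900 (D), 25,200 (E), 12,400 (I), …
The 5 highest are B, H, A, C, D.
Each winner pays its own bid: B $59,300, H $50,000, A $47,500, C $29,300, D $27,900.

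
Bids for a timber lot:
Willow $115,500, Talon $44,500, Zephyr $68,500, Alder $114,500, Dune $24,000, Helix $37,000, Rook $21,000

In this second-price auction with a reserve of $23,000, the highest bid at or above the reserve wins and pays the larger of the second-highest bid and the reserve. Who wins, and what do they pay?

Bids ranked: 115,500 (Willow) > 114,500 (Alder) > 68,500 (Zephyr) > 44,500 (Talon) > 37,000 (Helix) > 24,000 (Dune) > …
Willow has the top bid at or above the reserve ($115,500).
Second-highest bid $114,500 exceeds the reserve $23,000 → payment $114,500.

Willow pays $114,500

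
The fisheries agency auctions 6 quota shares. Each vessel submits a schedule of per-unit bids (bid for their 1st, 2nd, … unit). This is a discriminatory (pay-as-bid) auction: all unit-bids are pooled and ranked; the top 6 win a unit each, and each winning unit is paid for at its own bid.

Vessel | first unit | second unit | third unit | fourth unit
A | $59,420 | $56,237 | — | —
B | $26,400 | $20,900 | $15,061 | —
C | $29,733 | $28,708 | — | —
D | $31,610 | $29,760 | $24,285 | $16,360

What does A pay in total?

A pays $115,657

Pooled unit-bids ranked (top 6): 59,420 (A-1), 56,237 (A-2), 31,610 (D-1), 29,760 (D-2), 29,733 (C-1), 28,708 (C-2)
Next rejected bid: $26,400 (not a price — pay-as-bid).
A's winning unit-bids: 59,420 + 56,237 = $115,657.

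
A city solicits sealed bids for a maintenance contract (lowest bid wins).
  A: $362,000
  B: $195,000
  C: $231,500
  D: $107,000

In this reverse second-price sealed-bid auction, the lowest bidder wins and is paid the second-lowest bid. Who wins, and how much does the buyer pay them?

D is paid $195,000

Bids ranked: 107,000 (D) < 195,000 (B) < 231,500 (C) < 362,000 (A)
D is lowest; is paid the second-lowest bid, $195,000.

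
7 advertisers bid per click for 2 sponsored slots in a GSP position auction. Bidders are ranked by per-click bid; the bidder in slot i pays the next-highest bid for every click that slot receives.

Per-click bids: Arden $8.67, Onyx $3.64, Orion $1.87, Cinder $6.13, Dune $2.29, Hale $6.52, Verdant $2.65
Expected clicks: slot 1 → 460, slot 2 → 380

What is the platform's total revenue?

Total revenue: $5328.60

Sorting advertisers: $8.67 (Arden) > $6.52 (Hale) > $6.13 (Cinder) > …
Slot 1: Arden pays $6.52 × 460 = $2999.20
Slot 2: Hale pays $6.13 × 380 = $2329.40
Total = $5328.60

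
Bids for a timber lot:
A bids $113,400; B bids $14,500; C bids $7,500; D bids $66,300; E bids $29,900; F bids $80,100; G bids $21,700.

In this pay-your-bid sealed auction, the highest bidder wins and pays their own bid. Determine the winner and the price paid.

A pays $113,400

Rule: the highest bidder wins and pays their own bid.
Bids ranked: 113,400 (A) > 80,100 (F) > 66,300 (D) > 29,900 (E) > 21,700 (G) > 14,500 (B) > …
A is highest → pays own bid, $113,400.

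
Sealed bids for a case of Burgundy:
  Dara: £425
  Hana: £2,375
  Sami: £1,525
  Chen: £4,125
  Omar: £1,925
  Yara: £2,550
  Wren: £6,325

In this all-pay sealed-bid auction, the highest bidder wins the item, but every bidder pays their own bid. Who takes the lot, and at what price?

Bids in order: 6,325 (Wren) > 4,125 (Chen) > 2,550 (Yara) > 2,375 (Hana) > 1,925 (Omar) > 1,525 (Sami) > …
Wren wins with the top bid; all bids are sunk regardless.

Wren pays £6,325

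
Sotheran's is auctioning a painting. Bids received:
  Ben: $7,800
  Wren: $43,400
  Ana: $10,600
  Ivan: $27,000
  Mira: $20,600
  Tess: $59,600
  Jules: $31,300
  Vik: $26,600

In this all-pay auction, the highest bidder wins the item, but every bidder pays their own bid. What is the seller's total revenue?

Rule: the highest bidder wins the item, but every bidder pays their own bid.
Bids ranked: 59,600 (Tess) > 43,400 (Wren) > 31,300 (Jules) > 27,000 (Ivan) > 26,600 (Vik) > 20,600 (Mira) > …
Tess wins with the top bid; all bids are sunk regardless.
Every bidder forfeits their bid regardless of winning.
Revenue = 7,800 + 43,400 + 10,600 + 27,000 + 20,600 + 59,600 + 31,300 + 26,600 = $226,900.

Total revenue: $226,900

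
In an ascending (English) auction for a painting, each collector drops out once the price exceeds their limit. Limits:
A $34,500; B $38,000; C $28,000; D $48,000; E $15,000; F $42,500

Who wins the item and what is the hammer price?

D wins at $42,500

Limits ranked: 48,000 (D) > 42,500 (F) > 38,000 (B) > 34,500 (A) > 28,000 (C) > 15,000 (E)
Bidding ends when F exits at $42,500; D takes it.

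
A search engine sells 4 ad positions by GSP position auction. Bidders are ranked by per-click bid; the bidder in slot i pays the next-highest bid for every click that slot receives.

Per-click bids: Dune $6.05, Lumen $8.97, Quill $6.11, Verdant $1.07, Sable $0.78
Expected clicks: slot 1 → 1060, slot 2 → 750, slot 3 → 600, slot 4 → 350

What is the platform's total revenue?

Ranked by bid: $8.97 (Lumen) > $6.11 (Quill) > $6.05 (Dune) > $1.07 (Verdant) > $0.78 (Sable)
Slot 1: Lumen pays $6.11 × 1060 = $6476.60
Slot 2: Quill pays $6.05 × 750 = $4537.50
Slot 3: Dune pays $1.07 × 600 = $642.00
Slot 4: Verdant pays $0.78 × 350 = $273.00
Total = $11929.10

Total revenue: $11929.10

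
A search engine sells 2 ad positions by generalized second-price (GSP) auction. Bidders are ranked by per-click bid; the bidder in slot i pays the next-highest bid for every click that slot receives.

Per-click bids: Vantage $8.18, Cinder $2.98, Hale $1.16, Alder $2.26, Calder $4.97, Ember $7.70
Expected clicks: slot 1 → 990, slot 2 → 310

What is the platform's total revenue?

Ranked by bid: $8.18 (Vantage) > $7.70 (Ember) > $4.97 (Calder) > …
Slot 1: Vantage pays $7.70 × 990 = $7623.00
Slot 2: Ember pays $4.97 × 310 = $1540.70
Total = $9163.70

Total revenue: $9163.70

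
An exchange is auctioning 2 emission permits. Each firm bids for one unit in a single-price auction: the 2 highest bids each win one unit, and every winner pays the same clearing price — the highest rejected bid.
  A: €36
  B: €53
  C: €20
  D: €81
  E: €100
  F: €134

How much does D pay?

D pays €0

Ordering the bids: 134 (F), 100 (E), 81 (D), 53 (B), …
The 2 highest are F, E.
First losing bid is D's €81, which sets the uniform price.
D does not win → pays €0.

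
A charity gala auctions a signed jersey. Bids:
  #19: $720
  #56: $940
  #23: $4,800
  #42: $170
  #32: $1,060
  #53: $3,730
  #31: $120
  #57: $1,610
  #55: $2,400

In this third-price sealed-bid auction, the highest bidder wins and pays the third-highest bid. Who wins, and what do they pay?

#23 pays $2,400

Rule: the highest bidder wins and pays the third-highest bid.
Bids in order: 4,800 (#23) > 3,730 (#53) > 2,400 (#55) > 1,610 (#57) > 1,060 (#32) > 940 (#56) > …
#23 is highest; pays the third-highest bid, $2,400.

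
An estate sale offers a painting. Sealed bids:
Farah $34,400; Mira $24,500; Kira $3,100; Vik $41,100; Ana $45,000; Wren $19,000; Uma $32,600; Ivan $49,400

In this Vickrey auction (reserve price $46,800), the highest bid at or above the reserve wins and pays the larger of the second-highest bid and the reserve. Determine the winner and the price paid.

Ivan pays $46,800

Vickrey auction (reserve price $46,800): the highest bid at or above the reserve wins and pays the larger of the second-highest bid and the reserve.
Bids in order: 49,400 (Ivan) > 45,000 (Ana) > 41,100 (Vik) > 34,400 (Farah) > 32,600 (Uma) > 24,500 (Mira) > …
Ivan has the top bid at or above the reserve ($49,400).
Second-highest bid $45,000 is below the reserve $46,800, so the reserve binds → payment $46,800.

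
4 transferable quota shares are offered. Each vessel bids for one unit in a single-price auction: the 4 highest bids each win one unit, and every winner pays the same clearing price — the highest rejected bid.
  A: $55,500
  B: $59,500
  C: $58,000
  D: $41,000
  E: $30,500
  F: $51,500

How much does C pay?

Ordering the bids: 59,500 (B), 58,000 (C), 55,500 (A), 51,500 (F), 41,000 (D), 30,500 (E)
The 4 highest are B, C, A, F.
First losing bid is D's $41,000, which sets the uniform price.
C wins → pays $41,000.

C pays $41,000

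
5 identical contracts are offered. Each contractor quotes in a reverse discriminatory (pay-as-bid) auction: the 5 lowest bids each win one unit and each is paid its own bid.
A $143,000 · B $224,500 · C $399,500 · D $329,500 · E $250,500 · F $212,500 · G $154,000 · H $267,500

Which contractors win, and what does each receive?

Sorting: 143,000 (A), 154,000 (G), 212,500 (F), 224,500 (B), 250,500 (E), 267,500 (H), 329,500 (D), …
Lowest 5: A, G, F, B, E.
Each winner is paid its own bid: A $143,000, G $154,000, F $212,500, B $224,500, E $250,500.

A $143,000, G $154,000, F $212,500, B $224,500, E $250,500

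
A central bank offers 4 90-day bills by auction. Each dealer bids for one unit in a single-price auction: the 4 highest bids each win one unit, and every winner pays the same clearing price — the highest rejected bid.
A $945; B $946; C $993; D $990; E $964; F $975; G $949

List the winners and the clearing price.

C, D, F, E; each pays $949

Bids ranked high→low: 993 (C), 990 (D), 975 (F), 964 (E), 949 (G), 946 (B), …
Winners (4 units): C, D, F, E.
Highest unsuccessful bid: $949 → clearing price.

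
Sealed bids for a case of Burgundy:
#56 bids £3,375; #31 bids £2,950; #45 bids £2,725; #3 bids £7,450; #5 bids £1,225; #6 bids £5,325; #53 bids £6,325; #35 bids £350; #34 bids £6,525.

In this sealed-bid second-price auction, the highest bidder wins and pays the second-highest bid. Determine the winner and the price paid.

#3 pays £6,525

Bids in order: 7,450 (#3) > 6,525 (#34) > 6,325 (#53) > 5,325 (#6) > 3,375 (#56) > 2,950 (#31) > …
#3 is highest; pays the second-highest bid, £6,525.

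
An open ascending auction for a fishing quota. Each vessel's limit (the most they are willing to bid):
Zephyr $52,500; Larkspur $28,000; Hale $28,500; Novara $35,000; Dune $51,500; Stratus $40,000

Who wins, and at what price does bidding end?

Rule: the price rises until one bidder remains; the winner pays the price at which the last rival dropped out.
Limits in order: 52,500 (Zephyr) > 51,500 (Dune) > 40,000 (Stratus) > 35,000 (Novara) > 28,500 (Hale) > 28,000 (Larkspur)
Bidding ends when Dune exits at $51,500; Zephyr takes it.

Zephyr wins at $51,500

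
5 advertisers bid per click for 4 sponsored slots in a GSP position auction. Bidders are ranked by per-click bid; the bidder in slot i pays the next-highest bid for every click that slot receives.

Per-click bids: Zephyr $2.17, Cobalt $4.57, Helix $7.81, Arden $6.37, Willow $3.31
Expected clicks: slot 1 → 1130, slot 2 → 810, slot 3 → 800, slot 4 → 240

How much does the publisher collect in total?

Ranked by bid: $7.81 (Helix) > $6.37 (Arden) > $4.57 (Cobalt) > $3.31 (Willow) > $2.17 (Zephyr)
Slot 1: Helix pays $6.37 × 1130 = $7198.10
Slot 2: Arden pays $4.57 × 810 = $3701.70
Slot 3: Cobalt pays $3.31 × 800 = $2648.00
Slot 4: Willow pays $2.17 × 240 = $520.80
Total = $14068.60

Total revenue: $14068.60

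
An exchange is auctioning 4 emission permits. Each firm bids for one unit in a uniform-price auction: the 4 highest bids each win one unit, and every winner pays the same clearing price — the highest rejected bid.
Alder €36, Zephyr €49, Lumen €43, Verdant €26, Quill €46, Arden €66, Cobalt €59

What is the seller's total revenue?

Total revenue: €172

Ordering the bids: 66 (Arden), 59 (Cobalt), 49 (Zephyr), 46 (Quill), 43 (Lumen), 36 (Alder), …
Top 4: Arden, Cobalt, Zephyr, Quill.
Highest unsuccessful bid: €43 → clearing price.
Total revenue = 4 × €43 = €172.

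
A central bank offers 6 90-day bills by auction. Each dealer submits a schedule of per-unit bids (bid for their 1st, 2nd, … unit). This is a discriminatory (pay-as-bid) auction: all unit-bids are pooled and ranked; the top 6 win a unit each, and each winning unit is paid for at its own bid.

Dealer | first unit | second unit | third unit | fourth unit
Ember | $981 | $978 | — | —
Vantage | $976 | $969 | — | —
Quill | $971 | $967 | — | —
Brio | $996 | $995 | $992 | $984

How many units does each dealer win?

Brio 4, Ember 2

Merging the schedules and taking the best 6: 996 (Brio-1), 995 (Brio-2), 992 (Brio-3), 984 (Brio-4), 981 (Ember-1), 978 (Ember-2)
Next rejected bid: $976 (not a price — pay-as-bid).
Allocation: Brio 4, Ember 2.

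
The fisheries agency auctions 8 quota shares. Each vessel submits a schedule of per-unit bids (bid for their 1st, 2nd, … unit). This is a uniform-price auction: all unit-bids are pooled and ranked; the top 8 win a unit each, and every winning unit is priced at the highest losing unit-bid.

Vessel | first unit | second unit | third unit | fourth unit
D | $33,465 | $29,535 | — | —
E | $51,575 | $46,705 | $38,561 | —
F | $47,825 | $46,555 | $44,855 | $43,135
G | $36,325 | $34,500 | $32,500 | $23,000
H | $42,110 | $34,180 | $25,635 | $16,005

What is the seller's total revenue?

Total revenue: $290,600

Pooled unit-bids ranked (top 8): 51,575 (E-1), 47,825 (F-1), 46,705 (E-2), 46,555 (F-2), 44,855 (F-3), 43,135 (F-4), 42,110 (H-1), 38,561 (E-3)
Highest rejected unit-bid = $36,325.
Allocation: E 3, F 4, H 1. Every unit priced at $36,325.
Revenue = 8 × 36,325 = $290,600.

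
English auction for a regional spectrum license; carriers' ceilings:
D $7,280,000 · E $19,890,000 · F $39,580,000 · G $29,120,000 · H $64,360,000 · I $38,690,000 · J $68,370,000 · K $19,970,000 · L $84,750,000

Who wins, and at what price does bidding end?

Sorting limits: 84,750,000 (L) > 68,370,000 (J) > 64,360,000 (H) > 39,580,000 (F) > 38,690,000 (I) > 29,120,000 (G) > …
Once the price passes $68,370,000, only L is left; the hammer falls at J's limit of $68,370,000.

L wins at $68,370,000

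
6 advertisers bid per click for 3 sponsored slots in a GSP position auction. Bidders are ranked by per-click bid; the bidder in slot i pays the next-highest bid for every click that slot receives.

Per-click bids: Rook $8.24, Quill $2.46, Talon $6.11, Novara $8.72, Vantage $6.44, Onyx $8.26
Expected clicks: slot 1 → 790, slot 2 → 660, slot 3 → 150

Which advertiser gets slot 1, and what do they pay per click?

Per-click bids in order: $8.72 (Novara) > $8.26 (Onyx) > $8.24 (Rook) > $6.44 (Vantage) > …
Slot 1 goes to the first-ranked bidder, Novara, who pays the next bid down: $8.26/click.

Novara; $8.26 per click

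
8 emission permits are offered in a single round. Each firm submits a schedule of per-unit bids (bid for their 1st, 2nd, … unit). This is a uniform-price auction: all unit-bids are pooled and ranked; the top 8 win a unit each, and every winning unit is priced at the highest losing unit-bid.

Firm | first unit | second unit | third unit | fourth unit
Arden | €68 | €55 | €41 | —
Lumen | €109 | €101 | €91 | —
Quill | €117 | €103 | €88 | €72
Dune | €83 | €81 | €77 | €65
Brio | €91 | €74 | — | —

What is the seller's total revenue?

All unit-bids, highest first — top 8: 117 (Quill-1), 109 (Lumen-1), 103 (Quill-2), 101 (Lumen-2), 91 (Lumen-3), 91 (Brio-1), 88 (Quill-3), 83 (Dune-1)
Highest rejected unit-bid = €81.
Allocation: Brio 1, Dune 1, Lumen 3, Quill 3. Every unit priced at €81.
Revenue = 8 × 81 = €648.

Total revenue: €648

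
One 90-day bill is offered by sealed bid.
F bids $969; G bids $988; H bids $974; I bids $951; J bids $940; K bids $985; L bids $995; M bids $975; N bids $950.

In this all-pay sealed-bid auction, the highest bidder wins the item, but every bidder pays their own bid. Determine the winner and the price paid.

Bids in order: 995 (L) > 988 (G) > 985 (K) > 975 (M) > 974 (H) > 969 (F) > …
L is highest and takes the item; every bidder forfeits their bid.

L pays $995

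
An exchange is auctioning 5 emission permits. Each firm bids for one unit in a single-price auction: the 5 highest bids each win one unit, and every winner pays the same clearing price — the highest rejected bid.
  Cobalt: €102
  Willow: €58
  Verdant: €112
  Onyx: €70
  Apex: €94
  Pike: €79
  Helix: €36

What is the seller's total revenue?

Total revenue: €290

Ordering the bids: 112 (Verdant), 102 (Cobalt), 94 (Apex), 79 (Pike), 70 (Onyx), 58 (Willow), 36 (Helix)
The 5 highest are Verdant, Cobalt, Apex, Pike, Onyx.
First losing bid is Willow's €58, which sets the uniform price.
Total revenue = 5 × €58 = €290.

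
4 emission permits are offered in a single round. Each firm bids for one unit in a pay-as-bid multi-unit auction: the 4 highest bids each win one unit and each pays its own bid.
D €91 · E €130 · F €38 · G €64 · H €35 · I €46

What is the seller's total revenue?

Ordering the bids: 130 (E), 91 (D), 64 (G), 46 (I), 38 (F), 35 (H)
The 4 highest are E, D, G, I.
Total revenue = 130 + 91 + 64 + 46 = €331.

Total revenue: €331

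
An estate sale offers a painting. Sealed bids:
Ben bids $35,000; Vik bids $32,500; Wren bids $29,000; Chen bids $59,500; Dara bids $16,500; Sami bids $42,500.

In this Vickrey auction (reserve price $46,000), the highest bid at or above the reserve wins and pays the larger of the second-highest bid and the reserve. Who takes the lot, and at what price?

Sorting bids: 59,500 (Chen) > 42,500 (Sami) > 35,000 (Ben) > 32,500 (Vik) > 29,000 (Wren) > 16,500 (Dara)
Chen has the top bid at or above the reserve ($59,500).
max(second-highest $42,500, reserve $46,000) = $46,000.

Chen pays $46,000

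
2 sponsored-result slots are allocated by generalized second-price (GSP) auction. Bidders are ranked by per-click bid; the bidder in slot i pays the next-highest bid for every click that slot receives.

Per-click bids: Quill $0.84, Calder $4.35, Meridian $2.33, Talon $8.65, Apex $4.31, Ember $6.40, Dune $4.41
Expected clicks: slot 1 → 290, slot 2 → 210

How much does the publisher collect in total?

Total revenue: $2782.10

Ranked by bid: $8.65 (Talon) > $6.40 (Ember) > $4.41 (Dune) > …
Slot 1: Talon pays $6.40 × 290 = $1856.00
Slot 2: Ember pays $4.41 × 210 = $926.10
Total = $2782.10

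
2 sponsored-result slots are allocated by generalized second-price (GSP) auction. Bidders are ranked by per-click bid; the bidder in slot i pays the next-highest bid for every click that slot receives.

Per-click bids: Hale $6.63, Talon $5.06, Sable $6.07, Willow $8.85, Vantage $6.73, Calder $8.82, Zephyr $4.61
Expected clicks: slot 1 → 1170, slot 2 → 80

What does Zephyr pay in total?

Ranked by bid: $8.85 (Willow) > $8.82 (Calder) > $6.73 (Vantage) > …
Zephyr ranks below slot 2 → no slot, pays nothing.

Zephyr pays $0.00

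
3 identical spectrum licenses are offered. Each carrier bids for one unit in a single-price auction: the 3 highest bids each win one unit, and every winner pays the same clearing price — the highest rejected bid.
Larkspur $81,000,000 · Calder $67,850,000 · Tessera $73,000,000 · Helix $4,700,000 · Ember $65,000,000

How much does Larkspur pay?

Larkspur pays $65,000,000

Sorting: 81,000,000 (Larkspur), 73,000,000 (Tessera), 67,850,000 (Calder), 65,000,000 (Ember), 4,700,000 (Helix)
Winners (3 units): Larkspur, Tessera, Calder.
Clearing price = highest rejected bid = $65,000,000.
Larkspur wins → pays $65,000,000.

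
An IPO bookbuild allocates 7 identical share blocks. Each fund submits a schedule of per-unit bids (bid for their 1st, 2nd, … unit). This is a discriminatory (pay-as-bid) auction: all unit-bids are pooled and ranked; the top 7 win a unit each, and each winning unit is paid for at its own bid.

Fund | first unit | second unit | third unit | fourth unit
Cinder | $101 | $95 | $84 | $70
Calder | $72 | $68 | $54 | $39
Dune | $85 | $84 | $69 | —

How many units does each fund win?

Calder 1, Cinder 4, Dune 2

Merging the schedules and taking the best 7: 101 (Cinder-1), 95 (Cinder-2), 85 (Dune-1), 84 (Cinder-3), 84 (Dune-2), 72 (Calder-1), 70 (Cinder-4)
Next rejected bid: $69 (not a price — pay-as-bid).
Allocation: Calder 1, Cinder 4, Dune 2.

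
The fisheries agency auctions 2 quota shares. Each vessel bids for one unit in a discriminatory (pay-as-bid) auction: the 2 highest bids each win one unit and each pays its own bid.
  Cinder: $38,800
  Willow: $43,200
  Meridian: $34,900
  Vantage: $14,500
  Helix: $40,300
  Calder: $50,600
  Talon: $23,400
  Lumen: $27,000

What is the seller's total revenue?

Bids ranked high→low: 50,600 (Calder), 43,200 (Willow), 40,300 (Helix), 38,800 (Cinder), …
Winners (2 units): Calder, Willow.
Total revenue = 50,600 + 43,200 = $93,800.

Total revenue: $93,800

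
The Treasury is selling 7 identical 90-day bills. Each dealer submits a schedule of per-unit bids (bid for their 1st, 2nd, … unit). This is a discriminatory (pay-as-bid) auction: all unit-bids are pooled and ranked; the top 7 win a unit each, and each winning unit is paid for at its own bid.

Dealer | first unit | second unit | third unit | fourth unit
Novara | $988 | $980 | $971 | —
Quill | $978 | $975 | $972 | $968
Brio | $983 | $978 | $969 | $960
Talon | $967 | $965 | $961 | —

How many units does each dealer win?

Brio 2, Novara 2, Quill 3

Merging the schedules and taking the best 7: 988 (Novara-1), 983 (Brio-1), 980 (Novara-2), 978 (Quill-1), 978 (Brio-2), 975 (Quill-2), 972 (Quill-3)
Next rejected bid: $971 (not a price — pay-as-bid).
Allocation: Brio 2, Novara 2, Quill 3.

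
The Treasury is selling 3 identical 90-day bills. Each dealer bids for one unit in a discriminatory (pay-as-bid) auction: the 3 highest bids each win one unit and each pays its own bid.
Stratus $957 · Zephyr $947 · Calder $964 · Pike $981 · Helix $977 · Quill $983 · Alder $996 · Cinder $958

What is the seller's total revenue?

Total revenue: $2,960

Ordering the bids: 996 (Alder), 983 (Quill), 981 (Pike), 977 (Helix), 964 (Calder), …
Top 3: Alder, Quill, Pike.
Total revenue = 996 + 983 + 981 = $2,960.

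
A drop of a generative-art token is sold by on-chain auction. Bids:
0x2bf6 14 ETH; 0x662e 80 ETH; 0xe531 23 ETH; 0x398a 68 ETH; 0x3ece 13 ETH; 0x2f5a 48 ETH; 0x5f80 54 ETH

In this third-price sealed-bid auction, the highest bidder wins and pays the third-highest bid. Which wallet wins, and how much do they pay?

Sorting bids: 80 (0x662e) > 68 (0x398a) > 54 (0x5f80) > 48 (0x2f5a) > 23 (0xe531) > 14 (0x2bf6) > …
0x662e wins; payment is bid #3 in the ranking = 54 ETH.

0x662e pays 54 ETH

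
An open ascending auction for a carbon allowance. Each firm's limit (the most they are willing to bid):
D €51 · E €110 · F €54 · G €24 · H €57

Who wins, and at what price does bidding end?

Sorting limits: 110 (E) > 57 (H) > 54 (F) > 51 (D) > 24 (G)
Bidding ends when H exits at €57; E takes it.

E wins at €57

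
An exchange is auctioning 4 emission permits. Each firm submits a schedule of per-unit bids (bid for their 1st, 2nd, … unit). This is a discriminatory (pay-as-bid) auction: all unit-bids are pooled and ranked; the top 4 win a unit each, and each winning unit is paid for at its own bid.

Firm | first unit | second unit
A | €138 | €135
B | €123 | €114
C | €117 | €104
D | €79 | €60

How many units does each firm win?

Merging the schedules and taking the best 4: 138 (A-1), 135 (A-2), 123 (B-1), 117 (C-1)
Next rejected bid: €114 (not a price — pay-as-bid).
Allocation: A 2, B 1, C 1.

A 2, B 1, C 1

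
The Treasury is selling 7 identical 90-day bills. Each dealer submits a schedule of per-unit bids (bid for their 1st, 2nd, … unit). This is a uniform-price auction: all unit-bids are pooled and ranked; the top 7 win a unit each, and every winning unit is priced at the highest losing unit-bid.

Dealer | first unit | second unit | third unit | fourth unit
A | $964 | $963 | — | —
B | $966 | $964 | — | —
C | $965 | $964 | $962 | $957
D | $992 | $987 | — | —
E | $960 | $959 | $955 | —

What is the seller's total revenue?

Total revenue: $6,741

All unit-bids, highest first — top 7: 992 (D-1), 987 (D-2), 966 (B-1), 965 (C-1), 964 (A-1), 964 (B-2), 964 (C-2)
The (k+1)-th unit-bid is $963.
Allocation: A 1, B 2, C 2, D 2. Every unit priced at $963.
Revenue = 7 × 963 = $6,741.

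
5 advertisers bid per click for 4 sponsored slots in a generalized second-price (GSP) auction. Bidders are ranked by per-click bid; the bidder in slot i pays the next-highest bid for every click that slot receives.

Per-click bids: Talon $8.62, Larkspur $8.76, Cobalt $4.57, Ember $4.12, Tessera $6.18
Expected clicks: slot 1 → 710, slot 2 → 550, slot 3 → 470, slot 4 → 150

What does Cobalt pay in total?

Cobalt pays $618.00

Ranked by bid: $8.76 (Larkspur) > $8.62 (Talon) > $6.18 (Tessera) > $4.57 (Cobalt) > $4.12 (Ember)
Cobalt holds slot 4 → pays next bid $4.12 × 150 clicks = $618.00.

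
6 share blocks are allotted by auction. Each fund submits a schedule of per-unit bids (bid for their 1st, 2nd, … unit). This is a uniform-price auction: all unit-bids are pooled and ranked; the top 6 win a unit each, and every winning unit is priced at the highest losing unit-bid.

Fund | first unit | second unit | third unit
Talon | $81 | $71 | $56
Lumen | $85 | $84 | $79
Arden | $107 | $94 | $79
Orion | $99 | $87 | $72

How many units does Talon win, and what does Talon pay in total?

All unit-bids, highest first — top 6: 107 (Arden-1), 99 (Orion-1), 94 (Arden-2), 87 (Orion-2), 85 (Lumen-1), 84 (Lumen-2)
Highest rejected unit-bid = $81.
Talon wins 0 unit(s) at $81 each.

Talon: 0 units, pays $0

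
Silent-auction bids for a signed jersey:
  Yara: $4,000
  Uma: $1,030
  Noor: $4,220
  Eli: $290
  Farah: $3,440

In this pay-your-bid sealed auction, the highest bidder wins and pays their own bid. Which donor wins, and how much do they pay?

Noor pays $4,220

Sorting bids: 4,220 (Noor) > 4,000 (Yara) > 3,440 (Farah) > 1,030 (Uma) > 290 (Eli)
First-price: Noor pays what they bid, $4,220.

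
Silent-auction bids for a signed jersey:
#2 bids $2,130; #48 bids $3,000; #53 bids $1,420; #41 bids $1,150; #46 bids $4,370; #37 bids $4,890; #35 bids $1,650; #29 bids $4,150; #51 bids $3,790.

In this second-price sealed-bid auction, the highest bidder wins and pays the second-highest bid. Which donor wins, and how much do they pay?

Bids ranked: 4,890 (#37) > 4,370 (#46) > 4,150 (#29) > 3,790 (#51) > 3,000 (#48) > 2,130 (#2) > …
Second-price: #37 pays #46's bid of $4,370.

#37 pays $4,370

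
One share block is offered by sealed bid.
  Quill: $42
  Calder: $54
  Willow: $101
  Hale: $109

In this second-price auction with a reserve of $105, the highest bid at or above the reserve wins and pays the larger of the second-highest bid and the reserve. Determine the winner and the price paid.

Hale pays $105

Rule: the highest bid at or above the reserve wins and pays the larger of the second-highest bid and the reserve.
Bids in order: 109 (Hale) > 101 (Willow) > 54 (Calder) > 42 (Quill)
Highest eligible bid: Hale at $109.
max(second-highest $101, reserve $105) = $105.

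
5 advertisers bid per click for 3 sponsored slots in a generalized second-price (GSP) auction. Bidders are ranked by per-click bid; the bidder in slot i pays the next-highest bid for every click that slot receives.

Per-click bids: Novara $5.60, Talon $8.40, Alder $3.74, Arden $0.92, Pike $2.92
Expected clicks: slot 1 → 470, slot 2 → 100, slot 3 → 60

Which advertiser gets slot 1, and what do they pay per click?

Talon; $5.60 per click

Ranked by bid: $8.40 (Talon) > $5.60 (Novara) > $3.74 (Alder) > $2.92 (Pike) > …
Slot 1 goes to the first-ranked bidder, Talon, who pays the next bid down: $5.60/click.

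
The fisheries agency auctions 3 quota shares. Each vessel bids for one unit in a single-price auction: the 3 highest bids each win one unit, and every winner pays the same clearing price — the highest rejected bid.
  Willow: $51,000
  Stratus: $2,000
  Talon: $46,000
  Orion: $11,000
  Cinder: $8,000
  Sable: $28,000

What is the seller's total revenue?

Total revenue: $33,000

Bids ranked high→low: 51,000 (Willow), 46,000 (Talon), 28,000 (Sable), 11,000 (Orion), 8,000 (Cinder), …
The 3 highest are Willow, Talon, Sable.
First losing bid is Orion's $11,000, which sets the uniform price.
Total revenue = 3 × $11,000 = $33,000.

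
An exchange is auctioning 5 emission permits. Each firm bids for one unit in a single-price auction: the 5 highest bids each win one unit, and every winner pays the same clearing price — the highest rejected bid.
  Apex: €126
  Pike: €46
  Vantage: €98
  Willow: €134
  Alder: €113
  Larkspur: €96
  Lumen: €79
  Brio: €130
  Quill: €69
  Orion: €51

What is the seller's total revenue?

Sorting: 134 (Willow), 130 (Brio), 126 (Apex), 113 (Alder), 98 (Vantage), 96 (Larkspur), 79 (Lumen), …
Top 5: Willow, Brio, Apex, Alder, Vantage.
Highest unsuccessful bid: €96 → clearing price.
Total revenue = 5 × €96 = €480.

Total revenue: €480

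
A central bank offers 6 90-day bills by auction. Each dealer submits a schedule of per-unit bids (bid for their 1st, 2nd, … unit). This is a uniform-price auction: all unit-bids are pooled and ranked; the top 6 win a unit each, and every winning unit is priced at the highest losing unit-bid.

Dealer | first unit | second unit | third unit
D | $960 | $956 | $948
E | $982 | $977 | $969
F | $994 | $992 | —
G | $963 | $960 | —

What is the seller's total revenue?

Total revenue: $5,760

Pooled unit-bids ranked (top 6): 994 (F-1), 992 (F-2), 982 (E-1), 977 (E-2), 969 (E-3), 963 (G-1)
First bid not allocated: $960.
Allocation: E 3, F 2, G 1. Every unit priced at $960.
Revenue = 6 × 960 = $5,760.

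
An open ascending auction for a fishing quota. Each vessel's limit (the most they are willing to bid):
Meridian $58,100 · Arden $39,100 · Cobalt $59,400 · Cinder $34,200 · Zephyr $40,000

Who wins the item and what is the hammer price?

Sorting limits: 59,400 (Cobalt) > 58,100 (Meridian) > 40,000 (Zephyr) > 39,100 (Arden) > 34,200 (Cinder)
Bidding ends when Meridian exits at $58,100; Cobalt takes it.

Cobalt wins at $58,100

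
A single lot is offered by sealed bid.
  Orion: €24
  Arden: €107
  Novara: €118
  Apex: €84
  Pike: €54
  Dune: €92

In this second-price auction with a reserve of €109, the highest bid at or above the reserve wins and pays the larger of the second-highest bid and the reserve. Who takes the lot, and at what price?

Second-price auction with a reserve of €109: the highest bid at or above the reserve wins and pays the larger of the second-highest bid and the reserve.
Bids in order: 118 (Novara) > 107 (Arden) > 92 (Dune) > 84 (Apex) > 54 (Pike) > 24 (Orion)
Novara has the top bid at or above the reserve (€118).
Second-highest bid €107 is below the reserve €109, so the reserve binds → payment €109.

Novara pays €109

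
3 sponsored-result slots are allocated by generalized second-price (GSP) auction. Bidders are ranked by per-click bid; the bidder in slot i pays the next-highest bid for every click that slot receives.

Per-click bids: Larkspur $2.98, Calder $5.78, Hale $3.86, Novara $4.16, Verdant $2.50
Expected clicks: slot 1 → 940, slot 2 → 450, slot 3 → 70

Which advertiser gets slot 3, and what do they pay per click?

Per-click bids in order: $5.78 (Calder) > $4.16 (Novara) > $3.86 (Hale) > $2.98 (Larkspur) > …
Slot 3 goes to the third-ranked bidder, Hale, who pays the next bid down: $2.98/click.

Hale; $2.98 per click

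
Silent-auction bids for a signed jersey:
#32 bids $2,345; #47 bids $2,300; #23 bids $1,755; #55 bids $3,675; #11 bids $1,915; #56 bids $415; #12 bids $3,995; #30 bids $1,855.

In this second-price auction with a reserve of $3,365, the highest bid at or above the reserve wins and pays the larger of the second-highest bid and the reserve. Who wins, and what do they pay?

#12 pays $3,675

Bids ranked: 3,995 (#12) > 3,675 (#55) > 2,345 (#32) > 2,300 (#47) > 1,915 (#11) > 1,855 (#30) > …
Highest eligible bid: #12 at $3,995.
Second-highest bid $3,675 exceeds the reserve $3,365 → payment $3,675.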